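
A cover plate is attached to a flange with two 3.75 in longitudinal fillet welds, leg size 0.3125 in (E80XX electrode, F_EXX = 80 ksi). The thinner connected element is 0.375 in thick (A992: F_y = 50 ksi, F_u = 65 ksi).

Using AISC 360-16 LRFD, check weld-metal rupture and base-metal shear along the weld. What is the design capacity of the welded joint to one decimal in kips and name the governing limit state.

59.7 kips (weld metal governs)

Weld metal: throat = 0.707×0.3125 = 0.22094 in, L = 2×3.75 = 7.5 in. φR_n = 0.75 × 0.6 × 80 × 0.22094 × 7.5 = 59.7 kips.
Base metal shear (0.375 in plate): yield φR_n = 1.0×0.6×50×0.375×7.5 = 84.4 kips; rupture φR_n = 0.75×0.6×65×0.375×7.5 = 82.3 kips; take 82.3 kips (rupture).
Governing: min(59.7, 82.3) = 59.7 kips → weld metal.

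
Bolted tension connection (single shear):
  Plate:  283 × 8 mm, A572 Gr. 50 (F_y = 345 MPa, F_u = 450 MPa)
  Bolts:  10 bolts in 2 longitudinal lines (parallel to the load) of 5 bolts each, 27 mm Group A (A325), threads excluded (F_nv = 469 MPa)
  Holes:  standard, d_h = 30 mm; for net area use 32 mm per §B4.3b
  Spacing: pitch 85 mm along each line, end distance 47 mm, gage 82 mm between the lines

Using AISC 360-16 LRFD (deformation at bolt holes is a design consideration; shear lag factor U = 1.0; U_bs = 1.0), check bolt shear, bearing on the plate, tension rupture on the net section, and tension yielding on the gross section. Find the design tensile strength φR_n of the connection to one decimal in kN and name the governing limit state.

Bolt shear: A_b = π(27)²/4 = 572.56 mm². φR_n = 0.75 × 469 × 572.56 × 10 × 1 = 2014.0 kN.
Bearing (8 mm plate, F_u = 450 MPa): end bolts L_c = 47 − 30/2 = 32, R_n = min(1.2×32×8×450, 2.4×27×8×450) = 138.24 kN/bolt; interior L_c = 85 − 30 = 55, R_n = 233.28 kN/bolt. φR_n = 0.75 × (2×138.24 + 8×233.28) = 1607.0 kN.
Tension rupture (net): A_n = (283 − 2×32)×8 = 1752 mm² (U = 1.0, A_e = A_n). φR_n = 0.75 × 450 × 1752 = 591.3 kN.
Tension yield (gross): A_g = 283×8 = 2264 mm². φR_n = 0.90 × 345 × 2264 = 703.0 kN.
Governing: min(2014.0, 1607.0, 591.3, 703.0) = 591.3 kN → net-section rupture.

591.3 kN (net-section rupture governs)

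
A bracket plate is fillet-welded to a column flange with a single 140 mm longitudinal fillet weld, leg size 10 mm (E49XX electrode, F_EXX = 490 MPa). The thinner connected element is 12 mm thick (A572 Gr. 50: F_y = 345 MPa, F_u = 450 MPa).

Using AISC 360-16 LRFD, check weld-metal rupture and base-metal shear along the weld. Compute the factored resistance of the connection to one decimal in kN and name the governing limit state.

Weld metal: throat = 0.707×10 = 7.07 mm, L = 140 mm. φR_n = 0.75 × 0.6 × 490 × 7.07 × 140 = 218.3 kN.
Base metal shear (12 mm plate): yield φR_n = 1.0×0.6×345×12×140 = 347.8 kN; rupture φR_n = 0.75×0.6×450×12×140 = 340.2 kN; take 340.2 kN (rupture).
Governing: min(218.3, 340.2) = 218.3 kN → weld metal.

218.3 kN (weld metal governs)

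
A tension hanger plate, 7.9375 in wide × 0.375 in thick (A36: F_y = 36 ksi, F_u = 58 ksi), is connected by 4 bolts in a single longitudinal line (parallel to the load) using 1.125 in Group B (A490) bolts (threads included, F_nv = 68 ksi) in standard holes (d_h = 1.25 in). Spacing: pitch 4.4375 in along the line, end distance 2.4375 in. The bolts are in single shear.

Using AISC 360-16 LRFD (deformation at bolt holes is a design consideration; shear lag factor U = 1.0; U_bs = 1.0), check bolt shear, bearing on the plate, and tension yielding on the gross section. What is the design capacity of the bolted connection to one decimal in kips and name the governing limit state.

96.4 kips (gross-section yield governs)

Bolt shear: A_b = π(1.125)²/4 = 0.99402 in². φR_n = 0.75 × 68 × 0.99402 × 4 × 1 = 202.8 kips.
Bearing (0.375 in plate, F_u = 58 ksi): end bolts L_c = 2.4375 − 1.25/2 = 1.8125, R_n = min(1.2×1.8125×0.375×58, 2.4×1.125×0.375×58) = 47.306 kips/bolt; interior L_c = 4.4375 − 1.25 = 3.1875, R_n = 58.725 kips/bolt. φR_n = 0.75 × (1×47.306 + 3×58.725) = 167.6 kips.
Tension yield (gross): A_g = 7.9375×0.375 = 2.9766 in². φR_n = 0.90 × 36 × 2.9766 = 96.4 kips.
Governing: min(202.8, 167.6, 96.4) = 96.4 kips → gross-section yield.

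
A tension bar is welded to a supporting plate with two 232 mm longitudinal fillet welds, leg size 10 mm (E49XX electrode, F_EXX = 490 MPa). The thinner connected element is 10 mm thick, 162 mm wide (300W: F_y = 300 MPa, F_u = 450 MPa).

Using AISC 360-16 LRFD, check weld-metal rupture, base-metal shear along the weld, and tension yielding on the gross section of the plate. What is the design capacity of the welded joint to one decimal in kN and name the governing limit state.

Weld metal: throat = 0.707×10 = 7.07 mm, L = 2×232 = 464 mm. φR_n = 0.75 × 0.6 × 490 × 7.07 × 464 = 723.3 kN.
Base metal shear (10 mm plate): yield φR_n = 1.0×0.6×300×10×464 = 835.2 kN; rupture φR_n = 0.75×0.6×450×10×464 = 939.6 kN; take 835.2 kN (yield).
Tension yield (gross): A_g = 162×10 = 1620 mm². φR_n = 0.90 × 300 × 1620 = 437.4 kN.
Governing: min(723.3, 835.2, 437.4) = 437.4 kN → gross-section yield.

437.4 kN (gross-section yield governs)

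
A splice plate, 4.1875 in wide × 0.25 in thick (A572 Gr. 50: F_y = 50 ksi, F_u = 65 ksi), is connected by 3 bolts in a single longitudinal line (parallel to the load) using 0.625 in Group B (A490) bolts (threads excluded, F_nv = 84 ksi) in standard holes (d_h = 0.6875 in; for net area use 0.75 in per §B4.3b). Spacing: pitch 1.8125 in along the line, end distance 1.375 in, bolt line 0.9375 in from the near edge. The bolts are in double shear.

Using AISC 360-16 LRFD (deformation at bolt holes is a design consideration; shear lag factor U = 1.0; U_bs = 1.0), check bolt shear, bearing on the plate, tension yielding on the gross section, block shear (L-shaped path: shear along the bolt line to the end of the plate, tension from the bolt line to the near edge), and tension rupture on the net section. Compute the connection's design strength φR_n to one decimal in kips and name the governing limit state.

29.7 kips (block shear governs)

Bolt shear: A_b = π(0.625)²/4 = 0.3068 in². φR_n = 0.75 × 84 × 0.3068 × 3 × 2 = 116.0 kips.
Bearing (0.25 in plate, F_u = 65 ksi): end bolts L_c = 1.375 − 0.6875/2 = 1.03125, R_n = min(1.2×1.03125×0.25×65, 2.4×0.625×0.25×65) = 20.109 kips/bolt; interior L_c = 1.8125 − 0.6875 = 1.125, R_n = 21.938 kips/bolt. φR_n = 0.75 × (1×20.109 + 2×21.938) = 48.0 kips.
Tension yield (gross): A_g = 4.1875×0.25 = 1.0469 in². φR_n = 0.90 × 50 × 1.0469 = 47.1 kips.
Block shear: shear path 1×[1.375+2×1.8125] = 1×5 in, A_gv = 1.25, A_nv = 1×(5 − 2.5×0.75)×0.25 = 0.78125 in²; tension to near edge: (0.9375 − 0.5×0.75)×0.25 = 0.14063 in². R_n = min(0.6×65×0.78125, 0.6×50×1.25) + 1.0×65×0.14063 = min(30.469, 37.5) + 9.141 = 39.61 kips. φR_n = 0.75 × 39.61 = 29.7 kips.
Tension rupture (net): A_n = (4.1875 − 1×0.75)×0.25 = 0.85938 in² (U = 1.0, A_e = A_n). φR_n = 0.75 × 65 × 0.85938 = 41.9 kips.
Governing: min(116.0, 48.0, 47.1, 29.7, 41.9) = 29.7 kips → block shear.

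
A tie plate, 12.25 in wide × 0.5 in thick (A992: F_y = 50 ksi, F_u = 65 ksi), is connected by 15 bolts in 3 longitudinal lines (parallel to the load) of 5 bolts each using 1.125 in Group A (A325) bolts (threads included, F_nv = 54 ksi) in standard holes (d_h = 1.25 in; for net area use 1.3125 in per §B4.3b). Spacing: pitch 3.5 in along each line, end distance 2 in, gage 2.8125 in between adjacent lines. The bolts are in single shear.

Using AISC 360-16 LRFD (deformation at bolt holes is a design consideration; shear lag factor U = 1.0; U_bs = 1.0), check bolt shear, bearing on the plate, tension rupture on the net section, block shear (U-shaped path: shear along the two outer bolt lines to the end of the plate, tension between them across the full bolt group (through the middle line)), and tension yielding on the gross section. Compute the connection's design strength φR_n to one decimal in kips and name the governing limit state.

Bolt shear: A_b = π(1.125)²/4 = 0.99402 in². φR_n = 0.75 × 54 × 0.99402 × 15 × 1 = 603.9 kips.
Bearing (0.5 in plate, F_u = 65 ksi): end bolts L_c = 2 − 1.25/2 = 1.375, R_n = min(1.2×1.375×0.5×65, 2.4×1.125×0.5×65) = 53.625 kips/bolt; interior L_c = 3.5 − 1.25 = 2.25, R_n = 87.75 kips/bolt. φR_n = 0.75 × (3×53.625 + 12×87.75) = 910.4 kips.
Tension rupture (net): A_n = (12.25 − 3×1.3125)×0.5 = 4.1563 in² (U = 1.0, A_e = A_n). φR_n = 0.75 × 65 × 4.1563 = 202.6 kips.
Block shear: shear path 2×[2+4×3.5] = 2×16 in, A_gv = 16, A_nv = 2×(16 − 4.5×1.3125)×0.5 = 10.094 in²; tension across gage: (5.625 − 2×1.3125)×0.5 = 1.5 in². R_n = min(0.6×65×10.094, 0.6×50×16) + 1.0×65×1.5 = min(393.67, 480) + 97.5 = 491.17 kips. φR_n = 0.75 × 491.17 = 368.4 kips.
Tension yield (gross): A_g = 12.25×0.5 = 6.125 in². φR_n = 0.90 × 50 × 6.125 = 275.6 kips.
Governing: min(603.9, 910.4, 202.6, 368.4, 275.6) = 202.6 kips → net-section rupture.

202.6 kips (net-section rupture governs)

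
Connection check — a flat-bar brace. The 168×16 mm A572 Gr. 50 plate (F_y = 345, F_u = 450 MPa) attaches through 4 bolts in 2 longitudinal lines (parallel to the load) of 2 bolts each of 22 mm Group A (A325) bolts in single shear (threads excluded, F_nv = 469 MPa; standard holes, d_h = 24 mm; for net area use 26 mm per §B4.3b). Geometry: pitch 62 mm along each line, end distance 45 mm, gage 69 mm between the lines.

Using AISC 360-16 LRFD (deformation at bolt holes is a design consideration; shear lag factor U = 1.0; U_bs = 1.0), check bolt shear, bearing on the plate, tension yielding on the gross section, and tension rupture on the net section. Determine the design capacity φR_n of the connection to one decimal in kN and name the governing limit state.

534.8 kN (bolt shear governs)

Bolt shear: A_b = π(22)²/4 = 380.13 mm². φR_n = 0.75 × 469 × 380.13 × 4 × 1 = 534.8 kN.
Bearing (16 mm plate, F_u = 450 MPa): end bolts L_c = 45 − 24/2 = 33, R_n = min(1.2×33×16×450, 2.4×22×16×450) = 285.12 kN/bolt; interior L_c = 62 − 24 = 38, R_n = 328.32 kN/bolt. φR_n = 0.75 × (2×285.12 + 2×328.32) = 920.2 kN.
Tension yield (gross): A_g = 168×16 = 2688 mm². φR_n = 0.90 × 345 × 2688 = 834.6 kN.
Tension rupture (net): A_n = (168 − 2×26)×16 = 1856 mm² (U = 1.0, A_e = A_n). φR_n = 0.75 × 450 × 1856 = 626.4 kN.
Governing: min(534.8, 920.2, 834.6, 626.4) = 534.8 kN → bolt shear.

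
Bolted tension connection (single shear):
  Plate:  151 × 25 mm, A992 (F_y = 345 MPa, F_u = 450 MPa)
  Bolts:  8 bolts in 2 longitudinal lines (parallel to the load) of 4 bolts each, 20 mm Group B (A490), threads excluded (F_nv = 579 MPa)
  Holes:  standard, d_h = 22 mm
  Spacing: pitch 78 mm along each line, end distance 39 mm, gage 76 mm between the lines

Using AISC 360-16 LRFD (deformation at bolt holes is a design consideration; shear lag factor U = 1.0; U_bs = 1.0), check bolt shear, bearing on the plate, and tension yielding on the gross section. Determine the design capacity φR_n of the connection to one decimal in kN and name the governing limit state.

1091.4 kN (bolt shear governs)

Bolt shear: A_b = π(20)²/4 = 314.16 mm². φR_n = 0.75 × 579 × 314.16 × 8 × 1 = 1091.4 kN.
Bearing (25 mm plate, F_u = 450 MPa): end bolts L_c = 39 − 22/2 = 28, R_n = min(1.2×28×25×450, 2.4×20×25×450) = 378 kN/bolt; interior L_c = 78 − 22 = 56, R_n = 540 kN/bolt. φR_n = 0.75 × (2×378 + 6×540) = 2997.0 kN.
Tension yield (gross): A_g = 151×25 = 3775 mm². φR_n = 0.90 × 345 × 3775 = 1172.1 kN.
Governing: min(1091.4, 2997.0, 1172.1) = 1091.4 kN → bolt shear.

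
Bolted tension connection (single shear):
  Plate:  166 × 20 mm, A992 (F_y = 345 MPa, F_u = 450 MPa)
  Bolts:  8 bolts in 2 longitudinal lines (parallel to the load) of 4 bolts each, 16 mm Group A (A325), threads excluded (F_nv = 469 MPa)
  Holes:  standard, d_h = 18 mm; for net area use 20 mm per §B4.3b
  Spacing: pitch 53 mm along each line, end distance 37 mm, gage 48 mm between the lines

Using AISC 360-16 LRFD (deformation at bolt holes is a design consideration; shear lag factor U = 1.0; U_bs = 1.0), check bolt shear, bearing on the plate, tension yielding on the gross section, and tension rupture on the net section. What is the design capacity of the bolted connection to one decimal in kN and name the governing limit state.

Bolt shear: A_b = π(16)²/4 = 201.06 mm². φR_n = 0.75 × 469 × 201.06 × 8 × 1 = 565.8 kN.
Bearing (20 mm plate, F_u = 450 MPa): end bolts L_c = 37 − 18/2 = 28, R_n = min(1.2×28×20×450, 2.4×16×20×450) = 302.4 kN/bolt; interior L_c = 53 − 18 = 35, R_n = 345.6 kN/bolt. φR_n = 0.75 × (2×302.4 + 6×345.6) = 2008.8 kN.
Tension yield (gross): A_g = 166×20 = 3320 mm². φR_n = 0.90 × 345 × 3320 = 1030.9 kN.
Tension rupture (net): A_n = (166 − 2×20)×20 = 2520 mm² (U = 1.0, A_e = A_n). φR_n = 0.75 × 450 × 2520 = 850.5 kN.
Governing: min(565.8, 2008.8, 1030.9, 850.5) = 565.8 kN → bolt shear.

565.8 kN (bolt shear governs)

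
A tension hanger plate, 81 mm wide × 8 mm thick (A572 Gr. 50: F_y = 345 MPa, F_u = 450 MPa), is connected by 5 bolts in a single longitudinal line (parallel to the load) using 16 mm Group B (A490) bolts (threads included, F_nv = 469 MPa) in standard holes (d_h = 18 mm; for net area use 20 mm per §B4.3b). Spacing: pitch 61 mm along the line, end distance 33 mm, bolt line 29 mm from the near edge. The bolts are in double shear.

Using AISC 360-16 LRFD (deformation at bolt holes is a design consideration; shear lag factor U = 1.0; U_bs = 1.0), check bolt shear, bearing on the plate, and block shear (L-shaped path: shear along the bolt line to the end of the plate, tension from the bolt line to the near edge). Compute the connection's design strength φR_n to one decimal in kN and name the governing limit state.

354.2 kN (block shear governs)

Bolt shear: A_b = π(16)²/4 = 201.06 mm². φR_n = 0.75 × 469 × 201.06 × 5 × 2 = 707.2 kN.
Bearing (8 mm plate, F_u = 450 MPa): end bolts L_c = 33 − 18/2 = 24, R_n = min(1.2×24×8×450, 2.4×16×8×450) = 103.68 kN/bolt; interior L_c = 61 − 18 = 43, R_n = 138.24 kN/bolt. φR_n = 0.75 × (1×103.68 + 4×138.24) = 492.5 kN.
Block shear: shear path 1×[33+4×61] = 1×277 mm, A_gv = 2216, A_nv = 1×(277 − 4.5×20)×8 = 1496 mm²; tension to near edge: (29 − 0.5×20)×8 = 152 mm². R_n = min(0.6×450×1496, 0.6×345×2216) + 1.0×450×152 = min(403.92, 458.71) + 68.4 = 472.32 kN. φR_n = 0.75 × 472.32 = 354.2 kN.
Governing: min(707.2, 492.5, 354.2) = 354.2 kN → block shear.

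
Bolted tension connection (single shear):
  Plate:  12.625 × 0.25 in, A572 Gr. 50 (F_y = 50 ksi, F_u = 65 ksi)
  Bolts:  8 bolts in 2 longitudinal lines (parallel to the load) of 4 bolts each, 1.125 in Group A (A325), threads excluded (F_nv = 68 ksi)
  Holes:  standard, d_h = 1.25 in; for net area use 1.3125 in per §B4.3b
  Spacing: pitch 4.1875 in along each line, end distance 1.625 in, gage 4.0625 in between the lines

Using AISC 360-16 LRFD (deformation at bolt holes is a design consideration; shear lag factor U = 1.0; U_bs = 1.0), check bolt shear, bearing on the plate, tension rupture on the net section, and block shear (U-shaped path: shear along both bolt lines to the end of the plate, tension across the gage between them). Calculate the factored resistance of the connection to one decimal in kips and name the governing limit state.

121.9 kips (net-section rupture governs)

Bolt shear: A_b = π(1.125)²/4 = 0.99402 in². φR_n = 0.75 × 68 × 0.99402 × 8 × 1 = 405.6 kips.
Bearing (0.25 in plate, F_u = 65 ksi): end bolts L_c = 1.625 − 1.25/2 = 1, R_n = min(1.2×1×0.25×65, 2.4×1.125×0.25×65) = 19.5 kips/bolt; interior L_c = 4.1875 − 1.25 = 2.9375, R_n = 43.875 kips/bolt. φR_n = 0.75 × (2×19.5 + 6×43.875) = 226.7 kips.
Tension rupture (net): A_n = (12.625 − 2×1.3125)×0.25 = 2.5 in² (U = 1.0, A_e = A_n). φR_n = 0.75 × 65 × 2.5 = 121.9 kips.
Block shear: shear path 2×[1.625+3×4.1875] = 2×14.1875 in, A_gv = 7.0938, A_nv = 2×(14.1875 − 3.5×1.3125)×0.25 = 4.7969 in²; tension across gage: (4.0625 − 1×1.3125)×0.25 = 0.6875 in². R_n = min(0.6×65×4.7969, 0.6×50×7.0938) + 1.0×65×0.6875 = min(187.08, 212.81) + 44.688 = 231.77 kips. φR_n = 0.75 × 231.77 = 173.8 kips.
Governing: min(405.6, 226.7, 121.9, 173.8) = 121.9 kips → net-section rupture.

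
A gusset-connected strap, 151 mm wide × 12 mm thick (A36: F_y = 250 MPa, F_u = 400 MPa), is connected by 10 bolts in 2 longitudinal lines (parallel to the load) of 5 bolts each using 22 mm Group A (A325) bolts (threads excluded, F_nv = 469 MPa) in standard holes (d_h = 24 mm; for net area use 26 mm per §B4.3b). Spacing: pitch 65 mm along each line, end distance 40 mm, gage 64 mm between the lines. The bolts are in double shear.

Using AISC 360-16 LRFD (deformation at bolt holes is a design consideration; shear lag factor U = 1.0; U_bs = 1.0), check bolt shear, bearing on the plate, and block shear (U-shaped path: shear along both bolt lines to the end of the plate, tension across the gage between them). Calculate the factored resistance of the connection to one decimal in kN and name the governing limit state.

927.4 kN (block shear governs)

Bolt shear: A_b = π(22)²/4 = 380.13 mm². φR_n = 0.75 × 469 × 380.13 × 10 × 2 = 2674.2 kN.
Bearing (12 mm plate, F_u = 400 MPa): end bolts L_c = 40 − 24/2 = 28, R_n = min(1.2×28×12×400, 2.4×22×12×400) = 161.28 kN/bolt; interior L_c = 65 − 24 = 41, R_n = 236.16 kN/bolt. φR_n = 0.75 × (2×161.28 + 8×236.16) = 1658.9 kN.
Block shear: shear path 2×[40+4×65] = 2×300 mm, A_gv = 7200, A_nv = 2×(300 − 4.5×26)×12 = 4392 mm²; tension across gage: (64 − 1×26)×12 = 456 mm². R_n = min(0.6×400×4392, 0.6×250×7200) + 1.0×400×456 = min(1054.1, 1080) + 182.4 = 1236.5 kN. φR_n = 0.75 × 1236.5 = 927.4 kN.
Governing: min(2674.2, 1658.9, 927.4) = 927.4 kN → block shear.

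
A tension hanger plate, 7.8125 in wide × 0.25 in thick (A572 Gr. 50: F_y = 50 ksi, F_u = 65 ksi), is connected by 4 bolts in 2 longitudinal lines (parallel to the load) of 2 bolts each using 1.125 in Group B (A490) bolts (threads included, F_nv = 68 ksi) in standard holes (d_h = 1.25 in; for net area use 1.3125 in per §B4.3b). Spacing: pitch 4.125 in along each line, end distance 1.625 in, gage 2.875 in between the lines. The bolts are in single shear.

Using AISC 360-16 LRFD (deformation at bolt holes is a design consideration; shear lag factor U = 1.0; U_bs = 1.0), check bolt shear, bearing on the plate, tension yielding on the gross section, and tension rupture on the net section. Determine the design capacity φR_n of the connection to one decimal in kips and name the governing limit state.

Bolt shear: A_b = π(1.125)²/4 = 0.99402 in². φR_n = 0.75 × 68 × 0.99402 × 4 × 1 = 202.8 kips.
Bearing (0.25 in plate, F_u = 65 ksi): end bolts L_c = 1.625 − 1.25/2 = 1, R_n = min(1.2×1×0.25×65, 2.4×1.125×0.25×65) = 19.5 kips/bolt; interior L_c = 4.125 − 1.25 = 2.875, R_n = 43.875 kips/bolt. φR_n = 0.75 × (2×19.5 + 2×43.875) = 95.1 kips.
Tension yield (gross): A_g = 7.8125×0.25 = 1.9531 in². φR_n = 0.90 × 50 × 1.9531 = 87.9 kips.
Tension rupture (net): A_n = (7.8125 − 2×1.3125)×0.25 = 1.2969 in² (U = 1.0, A_e = A_n). φR_n = 0.75 × 65 × 1.2969 = 63.2 kips.
Governing: min(202.8, 95.1, 87.9, 63.2) = 63.2 kips → net-section rupture.

63.2 kips (net-section rupture governs)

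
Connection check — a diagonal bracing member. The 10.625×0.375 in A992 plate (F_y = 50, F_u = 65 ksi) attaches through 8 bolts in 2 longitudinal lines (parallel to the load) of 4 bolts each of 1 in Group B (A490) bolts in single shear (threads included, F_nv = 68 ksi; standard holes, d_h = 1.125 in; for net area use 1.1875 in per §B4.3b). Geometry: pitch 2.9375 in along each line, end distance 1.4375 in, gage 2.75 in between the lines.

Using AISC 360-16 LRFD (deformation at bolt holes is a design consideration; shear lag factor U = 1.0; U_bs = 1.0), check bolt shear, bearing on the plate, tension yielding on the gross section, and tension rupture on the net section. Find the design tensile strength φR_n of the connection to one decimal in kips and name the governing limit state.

Bolt shear: A_b = π(1)²/4 = 0.7854 in². φR_n = 0.75 × 68 × 0.7854 × 8 × 1 = 320.4 kips.
Bearing (0.375 in plate, F_u = 65 ksi): end bolts L_c = 1.4375 − 1.125/2 = 0.875, R_n = min(1.2×0.875×0.375×65, 2.4×1×0.375×65) = 25.594 kips/bolt; interior L_c = 2.9375 − 1.125 = 1.8125, R_n = 53.016 kips/bolt. φR_n = 0.75 × (2×25.594 + 6×53.016) = 277.0 kips.
Tension yield (gross): A_g = 10.625×0.375 = 3.9844 in². φR_n = 0.90 × 50 × 3.9844 = 179.3 kips.
Tension rupture (net): A_n = (10.625 − 2×1.1875)×0.375 = 3.0938 in² (U = 1.0, A_e = A_n). φR_n = 0.75 × 65 × 3.0938 = 150.8 kips.
Governing: min(320.4, 277.0, 179.3, 150.8) = 150.8 kips → net-section rupture.

150.8 kips (net-section rupture governs)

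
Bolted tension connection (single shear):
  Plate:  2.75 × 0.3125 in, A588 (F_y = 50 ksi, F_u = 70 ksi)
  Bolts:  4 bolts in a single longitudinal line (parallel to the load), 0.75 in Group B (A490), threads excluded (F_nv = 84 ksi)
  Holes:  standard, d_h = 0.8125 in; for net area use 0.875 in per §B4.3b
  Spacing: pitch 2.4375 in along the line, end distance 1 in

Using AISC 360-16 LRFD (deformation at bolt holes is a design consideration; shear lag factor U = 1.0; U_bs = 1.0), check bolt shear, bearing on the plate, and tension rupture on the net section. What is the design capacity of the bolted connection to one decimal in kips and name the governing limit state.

Bolt shear: A_b = π(0.75)²/4 = 0.44179 in². φR_n = 0.75 × 84 × 0.44179 × 4 × 1 = 111.3 kips.
Bearing (0.3125 in plate, F_u = 70 ksi): end bolts L_c = 1 − 0.8125/2 = 0.59375, R_n = min(1.2×0.59375×0.3125×70, 2.4×0.75×0.3125×70) = 15.586 kips/bolt; interior L_c = 2.4375 − 0.8125 = 1.625, R_n = 39.375 kips/bolt. φR_n = 0.75 × (1×15.586 + 3×39.375) = 100.3 kips.
Tension rupture (net): A_n = (2.75 − 1×0.875)×0.3125 = 0.58594 in² (U = 1.0, A_e = A_n). φR_n = 0.75 × 70 × 0.58594 = 30.8 kips.
Governing: min(111.3, 100.3, 30.8) = 30.8 kips → net-section rupture.

30.8 kips (net-section rupture governs)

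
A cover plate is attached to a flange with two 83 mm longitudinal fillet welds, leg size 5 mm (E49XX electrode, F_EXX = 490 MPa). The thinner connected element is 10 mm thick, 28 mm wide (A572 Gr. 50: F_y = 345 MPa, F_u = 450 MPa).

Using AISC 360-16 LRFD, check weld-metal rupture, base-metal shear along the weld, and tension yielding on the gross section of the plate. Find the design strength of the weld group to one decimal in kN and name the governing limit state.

86.9 kN (gross-section yield governs)

Weld metal: throat = 0.707×5 = 3.535 mm, L = 2×83 = 166 mm. φR_n = 0.75 × 0.6 × 490 × 3.535 × 166 = 129.4 kN.
Base metal shear (10 mm plate): yield φR_n = 1.0×0.6×345×10×166 = 343.6 kN; rupture φR_n = 0.75×0.6×450×10×166 = 336.2 kN; take 336.2 kN (rupture).
Tension yield (gross): A_g = 28×10 = 280 mm². φR_n = 0.90 × 345 × 280 = 86.9 kN.
Governing: min(129.4, 336.2, 86.9) = 86.9 kN → gross-section yield.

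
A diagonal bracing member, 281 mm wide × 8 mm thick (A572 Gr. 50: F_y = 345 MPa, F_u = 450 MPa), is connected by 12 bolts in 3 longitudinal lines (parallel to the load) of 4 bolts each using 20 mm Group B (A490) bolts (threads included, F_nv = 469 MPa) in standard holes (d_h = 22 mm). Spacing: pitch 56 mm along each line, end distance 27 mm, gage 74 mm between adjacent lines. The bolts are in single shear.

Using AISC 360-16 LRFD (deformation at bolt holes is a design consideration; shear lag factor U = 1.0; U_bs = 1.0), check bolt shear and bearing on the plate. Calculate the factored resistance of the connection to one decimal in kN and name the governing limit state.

Bolt shear: A_b = π(20)²/4 = 314.16 mm². φR_n = 0.75 × 469 × 314.16 × 12 × 1 = 1326.1 kN.
Bearing (8 mm plate, F_u = 450 MPa): end bolts L_c = 27 − 22/2 = 16, R_n = min(1.2×16×8×450, 2.4×20×8×450) = 69.12 kN/bolt; interior L_c = 56 − 22 = 34, R_n = 146.88 kN/bolt. φR_n = 0.75 × (3×69.12 + 9×146.88) = 1147.0 kN.
Governing: min(1326.1, 1147.0) = 1147.0 kN → bearing.

1147.0 kN (bearing governs)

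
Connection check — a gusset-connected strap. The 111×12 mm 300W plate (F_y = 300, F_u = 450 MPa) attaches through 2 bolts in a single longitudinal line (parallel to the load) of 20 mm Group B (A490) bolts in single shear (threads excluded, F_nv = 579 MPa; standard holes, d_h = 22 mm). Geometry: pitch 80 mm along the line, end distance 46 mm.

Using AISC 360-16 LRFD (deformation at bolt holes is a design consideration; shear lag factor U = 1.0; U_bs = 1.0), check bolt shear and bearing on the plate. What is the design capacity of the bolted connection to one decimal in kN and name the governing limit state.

272.8 kN (bolt shear governs)

Bolt shear: A_b = π(20)²/4 = 314.16 mm². φR_n = 0.75 × 579 × 314.16 × 2 × 1 = 272.8 kN.
Bearing (12 mm plate, F_u = 450 MPa): end bolts L_c = 46 − 22/2 = 35, R_n = min(1.2×35×12×450, 2.4×20×12×450) = 226.8 kN/bolt; interior L_c = 80 − 22 = 58, R_n = 259.2 kN/bolt. φR_n = 0.75 × (1×226.8 + 1×259.2) = 364.5 kN.
Governing: min(272.8, 364.5) = 272.8 kN → bolt shear.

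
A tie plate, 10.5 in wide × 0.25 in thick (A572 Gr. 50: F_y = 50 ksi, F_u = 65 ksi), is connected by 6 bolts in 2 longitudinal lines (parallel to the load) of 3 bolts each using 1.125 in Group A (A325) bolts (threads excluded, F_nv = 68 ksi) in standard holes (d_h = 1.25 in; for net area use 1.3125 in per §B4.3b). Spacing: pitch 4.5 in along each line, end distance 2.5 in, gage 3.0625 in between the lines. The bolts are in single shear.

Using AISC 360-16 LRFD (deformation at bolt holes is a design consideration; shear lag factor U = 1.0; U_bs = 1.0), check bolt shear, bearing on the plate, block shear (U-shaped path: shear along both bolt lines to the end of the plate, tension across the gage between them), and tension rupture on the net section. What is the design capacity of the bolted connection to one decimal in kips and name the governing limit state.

Bolt shear: A_b = π(1.125)²/4 = 0.99402 in². φR_n = 0.75 × 68 × 0.99402 × 6 × 1 = 304.2 kips.
Bearing (0.25 in plate, F_u = 65 ksi): end bolts L_c = 2.5 − 1.25/2 = 1.875, R_n = min(1.2×1.875×0.25×65, 2.4×1.125×0.25×65) = 36.563 kips/bolt; interior L_c = 4.5 − 1.25 = 3.25, R_n = 43.875 kips/bolt. φR_n = 0.75 × (2×36.563 + 4×43.875) = 186.5 kips.
Block shear: shear path 2×[2.5+2×4.5] = 2×11.5 in, A_gv = 5.75, A_nv = 2×(11.5 − 2.5×1.3125)×0.25 = 4.1094 in²; tension across gage: (3.0625 − 1×1.3125)×0.25 = 0.4375 in². R_n = min(0.6×65×4.1094, 0.6×50×5.75) + 1.0×65×0.4375 = min(160.27, 172.5) + 28.438 = 188.71 kips. φR_n = 0.75 × 188.71 = 141.5 kips.
Tension rupture (net): A_n = (10.5 − 2×1.3125)×0.25 = 1.9688 in² (U = 1.0, A_e = A_n). φR_n = 0.75 × 65 × 1.9688 = 96.0 kips.
Governing: min(304.2, 186.5, 141.5, 96.0) = 96.0 kips → net-section rupture.

96.0 kips (net-section rupture governs)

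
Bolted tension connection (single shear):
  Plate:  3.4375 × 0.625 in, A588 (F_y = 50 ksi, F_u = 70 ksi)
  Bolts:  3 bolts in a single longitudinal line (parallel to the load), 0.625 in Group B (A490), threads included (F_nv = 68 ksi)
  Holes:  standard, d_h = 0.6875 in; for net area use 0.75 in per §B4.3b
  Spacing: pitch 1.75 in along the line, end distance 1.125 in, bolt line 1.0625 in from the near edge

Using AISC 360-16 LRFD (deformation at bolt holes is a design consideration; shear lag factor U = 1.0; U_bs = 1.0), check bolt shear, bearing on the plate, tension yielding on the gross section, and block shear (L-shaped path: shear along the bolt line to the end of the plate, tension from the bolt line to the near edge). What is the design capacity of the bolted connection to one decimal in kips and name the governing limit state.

Bolt shear: A_b = π(0.625)²/4 = 0.3068 in². φR_n = 0.75 × 68 × 0.3068 × 3 × 1 = 46.9 kips.
Bearing (0.625 in plate, F_u = 70 ksi): end bolts L_c = 1.125 − 0.6875/2 = 0.78125, R_n = min(1.2×0.78125×0.625×70, 2.4×0.625×0.625×70) = 41.016 kips/bolt; interior L_c = 1.75 − 0.6875 = 1.0625, R_n = 55.781 kips/bolt. φR_n = 0.75 × (1×41.016 + 2×55.781) = 114.4 kips.
Tension yield (gross): A_g = 3.4375×0.625 = 2.1484 in². φR_n = 0.90 × 50 × 2.1484 = 96.7 kips.
Block shear: shear path 1×[1.125+2×1.75] = 1×4.625 in, A_gv = 2.8906, A_nv = 1×(4.625 − 2.5×0.75)×0.625 = 1.7188 in²; tension to near edge: (1.0625 − 0.5×0.75)×0.625 = 0.42969 in². R_n = min(0.6×70×1.7188, 0.6×50×2.8906) + 1.0×70×0.42969 = min(72.19, 86.718) + 30.078 = 102.27 kips. φR_n = 0.75 × 102.27 = 76.7 kips.
Governing: min(46.9, 114.4, 96.7, 76.7) = 46.9 kips → bolt shear.

46.9 kips (bolt shear governs)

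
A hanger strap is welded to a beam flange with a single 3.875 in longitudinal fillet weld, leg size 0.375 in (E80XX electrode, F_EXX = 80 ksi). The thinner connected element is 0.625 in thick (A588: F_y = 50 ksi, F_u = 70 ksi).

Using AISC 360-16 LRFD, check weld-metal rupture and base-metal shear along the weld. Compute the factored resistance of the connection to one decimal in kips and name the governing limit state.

Weld metal: throat = 0.707×0.375 = 0.26513 in, L = 3.875 in. φR_n = 0.75 × 0.6 × 80 × 0.26513 × 3.875 = 37.0 kips.
Base metal shear (0.625 in plate): yield φR_n = 1.0×0.6×50×0.625×3.875 = 72.7 kips; rupture φR_n = 0.75×0.6×70×0.625×3.875 = 76.3 kips; take 72.7 kips (yield).
Governing: min(37.0, 72.7) = 37.0 kips → weld metal.

37.0 kips (weld metal governs)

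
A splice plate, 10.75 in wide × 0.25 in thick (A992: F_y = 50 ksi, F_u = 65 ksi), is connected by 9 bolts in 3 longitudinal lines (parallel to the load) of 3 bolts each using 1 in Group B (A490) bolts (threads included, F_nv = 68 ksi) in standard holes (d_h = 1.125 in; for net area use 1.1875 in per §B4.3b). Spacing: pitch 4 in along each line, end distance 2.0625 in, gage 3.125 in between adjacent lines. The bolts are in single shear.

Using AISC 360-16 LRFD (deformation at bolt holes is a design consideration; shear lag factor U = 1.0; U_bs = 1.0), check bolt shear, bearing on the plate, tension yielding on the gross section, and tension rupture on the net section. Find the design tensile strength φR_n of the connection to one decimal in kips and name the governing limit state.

87.6 kips (net-section rupture governs)

Bolt shear: A_b = π(1)²/4 = 0.7854 in². φR_n = 0.75 × 68 × 0.7854 × 9 × 1 = 360.5 kips.
Bearing (0.25 in plate, F_u = 65 ksi): end bolts L_c = 2.0625 − 1.125/2 = 1.5, R_n = min(1.2×1.5×0.25×65, 2.4×1×0.25×65) = 29.25 kips/bolt; interior L_c = 4 − 1.125 = 2.875, R_n = 39 kips/bolt. φR_n = 0.75 × (3×29.25 + 6×39) = 241.3 kips.
Tension yield (gross): A_g = 10.75×0.25 = 2.6875 in². φR_n = 0.90 × 50 × 2.6875 = 120.9 kips.
Tension rupture (net): A_n = (10.75 − 3×1.1875)×0.25 = 1.7969 in² (U = 1.0, A_e = A_n). φR_n = 0.75 × 65 × 1.7969 = 87.6 kips.
Governing: min(360.5, 241.3, 120.9, 87.6) = 87.6 kips → net-section rupture.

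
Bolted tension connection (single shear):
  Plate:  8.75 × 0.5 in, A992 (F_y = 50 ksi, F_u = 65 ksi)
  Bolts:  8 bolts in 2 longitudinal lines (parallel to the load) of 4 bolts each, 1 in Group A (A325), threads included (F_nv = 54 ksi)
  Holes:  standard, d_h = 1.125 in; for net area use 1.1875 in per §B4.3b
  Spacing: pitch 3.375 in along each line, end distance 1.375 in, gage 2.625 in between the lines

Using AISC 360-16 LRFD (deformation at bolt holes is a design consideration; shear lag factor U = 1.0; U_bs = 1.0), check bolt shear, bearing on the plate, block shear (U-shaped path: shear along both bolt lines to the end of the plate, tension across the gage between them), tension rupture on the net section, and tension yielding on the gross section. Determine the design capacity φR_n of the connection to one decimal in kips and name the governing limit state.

155.4 kips (net-section rupture governs)

Bolt shear: A_b = π(1)²/4 = 0.7854 in². φR_n = 0.75 × 54 × 0.7854 × 8 × 1 = 254.5 kips.
Bearing (0.5 in plate, F_u = 65 ksi): end bolts L_c = 1.375 − 1.125/2 = 0.8125, R_n = min(1.2×0.8125×0.5×65, 2.4×1×0.5×65) = 31.688 kips/bolt; interior L_c = 3.375 − 1.125 = 2.25, R_n = 78 kips/bolt. φR_n = 0.75 × (2×31.688 + 6×78) = 398.5 kips.
Block shear: shear path 2×[1.375+3×3.375] = 2×11.5 in, A_gv = 11.5, A_nv = 2×(11.5 − 3.5×1.1875)×0.5 = 7.3438 in²; tension across gage: (2.625 − 1×1.1875)×0.5 = 0.71875 in². R_n = min(0.6×65×7.3438, 0.6×50×11.5) + 1.0×65×0.71875 = min(286.41, 345) + 46.719 = 333.13 kips. φR_n = 0.75 × 333.13 = 249.8 kips.
Tension rupture (net): A_n = (8.75 − 2×1.1875)×0.5 = 3.1875 in² (U = 1.0, A_e = A_n). φR_n = 0.75 × 65 × 3.1875 = 155.4 kips.
Tension yield (gross): A_g = 8.75×0.5 = 4.375 in². φR_n = 0.90 × 50 × 4.375 = 196.9 kips.
Governing: min(254.5, 398.5, 249.8, 155.4, 196.9) = 155.4 kips → net-section rupture.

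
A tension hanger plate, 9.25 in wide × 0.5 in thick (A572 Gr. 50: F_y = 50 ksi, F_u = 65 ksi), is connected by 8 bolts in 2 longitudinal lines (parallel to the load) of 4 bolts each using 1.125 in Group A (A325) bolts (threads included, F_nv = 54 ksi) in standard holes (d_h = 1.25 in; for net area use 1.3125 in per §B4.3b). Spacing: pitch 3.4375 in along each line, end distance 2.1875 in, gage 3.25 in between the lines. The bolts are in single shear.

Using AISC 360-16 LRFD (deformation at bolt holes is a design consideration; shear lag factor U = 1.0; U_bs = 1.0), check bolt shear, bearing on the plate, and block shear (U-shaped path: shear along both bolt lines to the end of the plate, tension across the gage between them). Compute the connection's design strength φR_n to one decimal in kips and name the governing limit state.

Bolt shear: A_b = π(1.125)²/4 = 0.99402 in². φR_n = 0.75 × 54 × 0.99402 × 8 × 1 = 322.1 kips.
Bearing (0.5 in plate, F_u = 65 ksi): end bolts L_c = 2.1875 − 1.25/2 = 1.5625, R_n = min(1.2×1.5625×0.5×65, 2.4×1.125×0.5×65) = 60.938 kips/bolt; interior L_c = 3.4375 − 1.25 = 2.1875, R_n = 85.313 kips/bolt. φR_n = 0.75 × (2×60.938 + 6×85.313) = 475.3 kips.
Block shear: shear path 2×[2.1875+3×3.4375] = 2×12.5 in, A_gv = 12.5, A_nv = 2×(12.5 − 3.5×1.3125)×0.5 = 7.9063 in²; tension across gage: (3.25 − 1×1.3125)×0.5 = 0.96875 in². R_n = min(0.6×65×7.9063, 0.6×50×12.5) + 1.0×65×0.96875 = min(308.35, 375) + 62.969 = 371.32 kips. φR_n = 0.75 × 371.32 = 278.5 kips.
Governing: min(322.1, 475.3, 278.5) = 278.5 kips → block shear.

278.5 kips (block shear governs)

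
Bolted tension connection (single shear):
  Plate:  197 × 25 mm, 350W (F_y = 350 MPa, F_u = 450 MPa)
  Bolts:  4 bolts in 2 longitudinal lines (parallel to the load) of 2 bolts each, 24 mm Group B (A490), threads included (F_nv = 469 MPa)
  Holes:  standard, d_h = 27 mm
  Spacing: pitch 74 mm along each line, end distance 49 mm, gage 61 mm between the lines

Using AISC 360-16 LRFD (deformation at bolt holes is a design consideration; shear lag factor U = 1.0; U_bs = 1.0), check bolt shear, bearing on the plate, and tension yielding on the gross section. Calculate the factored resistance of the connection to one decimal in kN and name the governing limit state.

636.5 kN (bolt shear governs)

Bolt shear: A_b = π(24)²/4 = 452.39 mm². φR_n = 0.75 × 469 × 452.39 × 4 × 1 = 636.5 kN.
Bearing (25 mm plate, F_u = 450 MPa): end bolts L_c = 49 − 27/2 = 35.5, R_n = min(1.2×35.5×25×450, 2.4×24×25×450) = 479.25 kN/bolt; interior L_c = 74 − 27 = 47, R_n = 634.5 kN/bolt. φR_n = 0.75 × (2×479.25 + 2×634.5) = 1670.6 kN.
Tension yield (gross): A_g = 197×25 = 4925 mm². φR_n = 0.90 × 350 × 4925 = 1551.4 kN.
Governing: min(636.5, 1670.6, 1551.4) = 636.5 kN → bolt shear.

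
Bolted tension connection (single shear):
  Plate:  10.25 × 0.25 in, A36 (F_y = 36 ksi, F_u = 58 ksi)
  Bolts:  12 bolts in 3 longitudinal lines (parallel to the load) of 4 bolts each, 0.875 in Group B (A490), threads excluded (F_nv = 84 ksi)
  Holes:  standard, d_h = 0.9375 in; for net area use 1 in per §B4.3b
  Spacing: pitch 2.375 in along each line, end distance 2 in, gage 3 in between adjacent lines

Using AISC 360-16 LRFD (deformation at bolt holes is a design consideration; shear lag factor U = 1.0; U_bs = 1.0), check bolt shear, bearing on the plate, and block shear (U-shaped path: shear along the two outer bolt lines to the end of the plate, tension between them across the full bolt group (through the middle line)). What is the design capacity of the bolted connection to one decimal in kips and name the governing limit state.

116.9 kips (block shear governs)

Bolt shear: A_b = π(0.875)²/4 = 0.60132 in². φR_n = 0.75 × 84 × 0.60132 × 12 × 1 = 454.6 kips.
Bearing (0.25 in plate, F_u = 58 ksi): end bolts L_c = 2 − 0.9375/2 = 1.53125, R_n = min(1.2×1.53125×0.25×58, 2.4×0.875×0.25×58) = 26.644 kips/bolt; interior L_c = 2.375 − 0.9375 = 1.4375, R_n = 25.013 kips/bolt. φR_n = 0.75 × (3×26.644 + 9×25.013) = 228.8 kips.
Block shear: shear path 2×[2+3×2.375] = 2×9.125 in, A_gv = 4.5625, A_nv = 2×(9.125 − 3.5×1)×0.25 = 2.8125 in²; tension across gage: (6 − 2×1)×0.25 = 1 in². R_n = min(0.6×58×2.8125, 0.6×36×4.5625) + 1.0×58×1 = min(97.875, 98.55) + 58 = 155.88 kips. φR_n = 0.75 × 155.88 = 116.9 kips.
Governing: min(454.6, 228.8, 116.9) = 116.9 kips → block shear.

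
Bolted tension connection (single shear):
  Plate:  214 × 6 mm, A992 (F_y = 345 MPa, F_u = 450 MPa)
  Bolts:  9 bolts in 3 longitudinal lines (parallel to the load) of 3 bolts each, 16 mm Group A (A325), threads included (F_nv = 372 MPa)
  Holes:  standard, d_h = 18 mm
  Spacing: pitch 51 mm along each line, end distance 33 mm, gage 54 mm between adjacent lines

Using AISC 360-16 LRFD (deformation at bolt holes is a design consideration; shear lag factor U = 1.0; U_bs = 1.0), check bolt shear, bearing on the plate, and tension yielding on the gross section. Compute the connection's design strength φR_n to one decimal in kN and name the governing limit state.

Bolt shear: A_b = π(16)²/4 = 201.06 mm². φR_n = 0.75 × 372 × 201.06 × 9 × 1 = 504.9 kN.
Bearing (6 mm plate, F_u = 450 MPa): end bolts L_c = 33 − 18/2 = 24, R_n = min(1.2×24×6×450, 2.4×16×6×450) = 77.76 kN/bolt; interior L_c = 51 − 18 = 33, R_n = 103.68 kN/bolt. φR_n = 0.75 × (3×77.76 + 6×103.68) = 641.5 kN.
Tension yield (gross): A_g = 214×6 = 1284 mm². φR_n = 0.90 × 345 × 1284 = 398.7 kN.
Governing: min(504.9, 641.5, 398.7) = 398.7 kN → gross-section yield.

398.7 kN (gross-section yield governs)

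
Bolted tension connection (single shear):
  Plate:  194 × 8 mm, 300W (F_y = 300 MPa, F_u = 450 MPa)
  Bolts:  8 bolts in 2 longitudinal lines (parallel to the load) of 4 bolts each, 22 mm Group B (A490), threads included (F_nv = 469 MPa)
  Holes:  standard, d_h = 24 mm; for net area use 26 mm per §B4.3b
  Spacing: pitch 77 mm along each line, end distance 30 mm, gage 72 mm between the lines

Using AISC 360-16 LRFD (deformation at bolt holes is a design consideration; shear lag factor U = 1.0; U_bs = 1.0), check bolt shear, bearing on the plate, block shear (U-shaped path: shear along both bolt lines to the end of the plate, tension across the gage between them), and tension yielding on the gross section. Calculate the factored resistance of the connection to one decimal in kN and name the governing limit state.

419.0 kN (gross-section yield governs)

Bolt shear: A_b = π(22)²/4 = 380.13 mm². φR_n = 0.75 × 469 × 380.13 × 8 × 1 = 1069.7 kN.
Bearing (8 mm plate, F_u = 450 MPa): end bolts L_c = 30 − 24/2 = 18, R_n = min(1.2×18×8×450, 2.4×22×8×450) = 77.76 kN/bolt; interior L_c = 77 − 24 = 53, R_n = 190.08 kN/bolt. φR_n = 0.75 × (2×77.76 + 6×190.08) = 972.0 kN.
Block shear: shear path 2×[30+3×77] = 2×261 mm, A_gv = 4176, A_nv = 2×(261 − 3.5×26)×8 = 2720 mm²; tension across gage: (72 − 1×26)×8 = 368 mm². R_n = min(0.6×450×2720, 0.6×300×4176) + 1.0×450×368 = min(734.4, 751.68) + 165.6 = 900 kN. φR_n = 0.75 × 900 = 675.0 kN.
Tension yield (gross): A_g = 194×8 = 1552 mm². φR_n = 0.90 × 300 × 1552 = 419.0 kN.
Governing: min(1069.7, 972.0, 675.0, 419.0) = 419.0 kN → gross-section yield.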